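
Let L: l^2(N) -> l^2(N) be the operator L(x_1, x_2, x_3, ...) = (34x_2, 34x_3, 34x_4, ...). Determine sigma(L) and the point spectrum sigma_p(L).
sigma(L) = closed disk {z in C : |z| ≤ 34}; sigma_p(L) = open disk {z in C : |z| < 34}

Note L = 34·V where V is the unit left shift (V x)_k = x_{k+1}; so sigma(L) = 34·sigma(V) and ||L|| = 34||V||. ||L x||^2 = 1156sum_{k≥2} |x_k|^2 ≤ 1156||x||^2, with equality on {x : x_1 = 0}, so ||L|| = 34. For any lambda with |lambda| < 34, set r = lambda/34 (|r| < 1); the vector x = (1, r, r^2, ...) is in l^2 and satisfies L x = 34(r, r^2, ...) = lambda x, so lambda is an eigenvalue. On the boundary |lambda| = 34 the geometric series diverges, so no l^2 eigenvector exists, but these lambda lie in the approximate point spectrum. Hence sigma(L) is the closed disk of radius 34 and sigma_p(L) is the open disk.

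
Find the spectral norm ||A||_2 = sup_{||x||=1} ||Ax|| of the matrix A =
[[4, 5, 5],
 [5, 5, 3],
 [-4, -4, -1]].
||A||_2 ≈ 12.3353 (= sqrt(largest eigenvalue of A^T A))

||A||_2 = sigma_max(A) = sqrt(lambda_max(A^T A)). Form the symmetric matrix M = A^T A =
[[57, 61, 39],
 [61, 66, 44],
 [39, 44, 35]].
Its characteristic polynomial (trace, sum of principal 2x2 minors, determinant of M give the coefficients) is
  p(λ) = det(λ I - M) = λ^3 - 158λ^2 + 889λ - 49.
No integer candidate from the rational root theorem (±divisors of 49) is a root, so the roots are irrational. The cubic discriminant is Δ = 16269929473 > 0, so there are three distinct real roots. p(0) = -49 and p(1) = 683 have opposite signs, so a root lies in (0, 1); Newton's method refines it to λ ≈ 0.0557. p(5) = 571 and p(6) = -187 have opposite signs, so a root lies in (5, 6); Newton's method refines it to λ ≈ 5.7848. p(152) = -3545 and p(153) = 18923 have opposite signs, so a root lies in (152, 153); Newton's method refines it to λ ≈ 152.1596. Check (Vieta): the three roots sum to 158, matching tr M = 158.
So the eigenvalues of A^T A are ≈ 0.0557, 5.7848, 152.1596 (all ≥ 0, as they must be for A^T A). The largest is λ_max ≈ 152.1596, hence ||A||_2 = sqrt(λ_max) ≈ 12.3353.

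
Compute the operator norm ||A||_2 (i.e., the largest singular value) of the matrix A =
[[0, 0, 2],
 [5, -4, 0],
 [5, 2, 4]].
||A||_2 ≈ 7.7946 (= sqrt(largest eigenvalue of A^T A))

||A||_2 = sigma_max(A) = sqrt(lambda_max(A^T A)). Form the symmetric matrix M = A^T A =
[[50, -10, 20],
 [-10, 20, 8],
 [20, 8, 20]].
Its characteristic polynomial (trace, sum of principal 2x2 minors, determinant of M give the coefficients) is
  p(λ) = det(λ I - M) = λ^3 - 90λ^2 + 1836λ - 3600.
No integer candidate from the rational root theorem (±divisors of 3600) is a root, so the roots are irrational. The cubic discriminant is Δ = 2408429376 > 0, so there are three distinct real roots. p(2) = -280 and p(3) = 1125 have opposite signs, so a root lies in (2, 3); Newton's method refines it to λ ≈ 2.1902. p(27) = 45 and p(28) = -800 have opposite signs, so a root lies in (27, 28); Newton's method refines it to λ ≈ 27.0537. p(60) = -1440 and p(61) = 487 have opposite signs, so a root lies in (60, 61); Newton's method refines it to λ ≈ 60.7561. Check (Vieta): the three roots sum to 90, matching tr M = 90.
So the eigenvalues of A^T A are ≈ 2.1902, 27.0537, 60.7561 (all ≥ 0, as they must be for A^T A). The largest is λ_max ≈ 60.7561, hence ||A||_2 = sqrt(λ_max) ≈ 7.7946.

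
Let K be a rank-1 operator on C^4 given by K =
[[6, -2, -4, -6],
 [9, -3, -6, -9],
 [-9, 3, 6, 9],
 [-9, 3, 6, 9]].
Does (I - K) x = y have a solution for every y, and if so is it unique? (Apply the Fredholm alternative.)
(I - K) is invertible (det(I - K) = -17 ≠ 0), so for every y in C^4 the equation (I - K) x = y has a unique solution.

K has rank 1, so it is an outer product K = u v^T: every row of K is a multiple of one row vector. Reading off the entries, u = (2, 3, -3, -3) and v = (3, -1, -2, -3) (row i of K equals u_i·v^T). A rank-one matrix u v^T satisfies K u = u (v·u) and kills the (3)-dimensional subspace v^⊥, so its characteristic polynomial is lambda^3 (lambda - v·u) with v·u = tr K = 18. Hence the eigenvalues of I - K are 1 (multiplicity 3) and 1 - (18) = -17, so det(I - K) = -17. (Direct check: I - K =
[[-5, 2, 4, 6],
 [-9, 4, 6, 9],
 [9, -3, -5, -9],
 [9, -3, -6, -8]]
has determinant -17.) The finite-dimensional Fredholm alternative says: either (I - K) is invertible, or ker(I - K) ≠ {0} and then range(I - K) = ker((I - K)^*)^⊥, with dim ker(I - K) = dim ker((I - K)^*). Since det(I - K) ≠ 0, 1 is not an eigenvalue of K and ker(I - K) = {0}, so we are in the first case: for every y there is a unique x = (I - K)^(-1) y. Explicitly, by the Sherman–Morrison formula, (I - u v^T)^(-1) = I + u v^T/(1 - v·u), i.e. (I - K)^(-1) = I + K/(-17).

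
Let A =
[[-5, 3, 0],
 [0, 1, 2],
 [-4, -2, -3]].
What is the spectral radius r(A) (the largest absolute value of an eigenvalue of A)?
r(A) ≈ 5.9712

The eigenvalues of A are the roots of its characteristic polynomial. With M = A (coefficients from the trace, the sum of principal 2x2 minors, and det A):
  p(λ) = det(λ I - M) = λ^3 + 7λ^2 + 11λ + 29.
No integer candidate from the rational root theorem (±divisors of 29) is a root, so the roots are irrational. The cubic discriminant is Δ = -21696 < 0, so there is one real root and a complex-conjugate pair. p(-6) = -1 and p(-5) = 24 have opposite signs, so a root lies in (-6, -5); Newton's method refines it to λ ≈ -5.9712. Dividing out (λ - (-5.9712)) leaves approximately λ^2 + 1.0288λ + 4.8567. For λ^2 + 1.0288λ + 4.8567 the discriminant is -18.3682. It is negative, so the remaining roots are the complex-conjugate pair λ ≈ -0.5144 ± 2.1429i. Their product equals the constant term, so |λ|^2 ≈ 4.8567 and |λ| ≈ 2.2038.
Thus the eigenvalues (to 4 decimals) are -5.9712 (modulus 5.9712); -0.5144 ± 2.1429i (modulus 2.2038). The spectral radius is the largest modulus: r(A) ≈ 5.9712. (Cross-check: r(A) ≤ ||A||_2 ≈ 6.7771; equality holds whenever A is normal, though it can also hold for some non-normal A.)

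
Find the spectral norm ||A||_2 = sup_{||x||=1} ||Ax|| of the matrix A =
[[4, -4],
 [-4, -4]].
||A||_2 = sqrt(32) ≈ 5.6569 (= sqrt(largest eigenvalue of A^T A))

||A||_2 = sigma_max(A) = sqrt(lambda_max(A^T A)). Form the symmetric matrix M = A^T A =
[[32, 0],
 [0, 32]].
Its characteristic polynomial (trace, determinant of M give the coefficients) is
  p(λ) = det(λ I - M) = λ^2 - 64λ + 1024.
For λ^2 - 64λ + 1024 the discriminant is 0. It is a perfect square (0^2), so the roots are rational: λ = (64 ± 0)/2 = 32, 32.
So the eigenvalues of A^T A are ≈ 32, 32 (all ≥ 0, as they must be for A^T A). The largest is λ_max = 32, hence ||A||_2 = sqrt(λ_max) = sqrt(32) ≈ 5.6569.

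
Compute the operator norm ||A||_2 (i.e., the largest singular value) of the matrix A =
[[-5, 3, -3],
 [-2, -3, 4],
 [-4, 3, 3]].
||A||_2 ≈ 7.689 (= sqrt(largest eigenvalue of A^T A))

||A||_2 = sigma_max(A) = sqrt(lambda_max(A^T A)). Form the symmetric matrix M = A^T A =
[[45, -21, -5],
 [-21, 27, -12],
 [-5, -12, 34]].
Its characteristic polynomial (trace, sum of principal 2x2 minors, determinant of M give the coefficients) is
  p(λ) = det(λ I - M) = λ^3 - 106λ^2 + 3053λ - 16641.
No integer candidate from the rational root theorem (±divisors of 16641) is a root, so the roots are irrational. The cubic discriminant is Δ = 1083072089 > 0, so there are three distinct real roots. p(7) = -121 and p(8) = 1511 have opposite signs, so a root lies in (7, 8); Newton's method refines it to λ ≈ 7.0708. p(39) = 519 and p(40) = -121 have opposite signs, so a root lies in (39, 40); Newton's method refines it to λ ≈ 39.8078. p(59) = -121 and p(60) = 939 have opposite signs, so a root lies in (59, 60); Newton's method refines it to λ ≈ 59.1214. Check (Vieta): the three roots sum to 106, matching tr M = 106.
So the eigenvalues of A^T A are ≈ 7.0708, 39.8078, 59.1214 (all ≥ 0, as they must be for A^T A). The largest is λ_max ≈ 59.1214, hence ||A||_2 = sqrt(λ_max) ≈ 7.689.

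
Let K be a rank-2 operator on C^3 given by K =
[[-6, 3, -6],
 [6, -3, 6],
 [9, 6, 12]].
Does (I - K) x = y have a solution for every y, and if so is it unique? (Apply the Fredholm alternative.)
(I - K) is invertible (det(I - K) = -92 ≠ 0), so for every y in C^3 the equation (I - K) x = y has a unique solution.

K has rank 2 and factors as K = U V^T = u1 v1^T + u2 v2^T with u1 = (0, 0, 3), v1 = (1, 3, 2), u2 = (3, -3, -3), v2 = (-2, 1, -2) (multiplying out reproduces the displayed K). The nonzero eigenvalues of U V^T coincide with those of the 2 x 2 matrix G = V^T U = [[v1·u1, v1·u2], [v2·u1, v2·u2]] = [[6, -12], [-6, -3]], and by the Sylvester determinant identity det(I_3 - U V^T) = det(I_2 - V^T U) = det([[-5, 12], [6, 4]]) = (-5)(4) - (12)(6) = -92. (Direct check: I - K =
[[7, -3, 6],
 [-6, 4, -6],
 [-9, -6, -11]]
has determinant -92.) The finite-dimensional Fredholm alternative says: either (I - K) is invertible, or ker(I - K) ≠ {0} and then range(I - K) = ker((I - K)^*)^⊥, with dim ker(I - K) = dim ker((I - K)^*). Since det(I - K) ≠ 0, 1 is not an eigenvalue of K and ker(I - K) = {0}, so we are in the first case: for every y there is a unique x = (I - K)^(-1) y. (Explicitly, by the Woodbury identity, (I - U V^T)^(-1) = I + U (I_2 - G)^(-1) V^T.)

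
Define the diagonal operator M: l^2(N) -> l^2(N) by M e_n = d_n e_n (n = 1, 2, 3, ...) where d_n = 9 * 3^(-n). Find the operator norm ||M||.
||M|| = 3 (attained at n = 1)

For M diagonal, ||M|| = sup_n |d_n|. The sequence d_n = 9 * 3^(-n) is positive and strictly decreasing (ratio 3^(-1) < 1), so the supremum is d_1 = 9/3 = 3. Hence ||M|| = 3.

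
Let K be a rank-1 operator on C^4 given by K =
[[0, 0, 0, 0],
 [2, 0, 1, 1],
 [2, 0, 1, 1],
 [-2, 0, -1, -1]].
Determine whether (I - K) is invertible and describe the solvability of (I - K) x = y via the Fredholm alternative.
(I - K) is invertible (det(I - K) = 1 ≠ 0), so for every y in C^4 the equation (I - K) x = y has a unique solution.

K has rank 1, so it is an outer product K = u v^T: every row of K is a multiple of one row vector. Reading off the entries, u = (0, 1, 1, -1) and v = (2, 0, 1, 1) (row i of K equals u_i·v^T). A rank-one matrix u v^T satisfies K u = u (v·u) and kills the (3)-dimensional subspace v^⊥, so its characteristic polynomial is lambda^3 (lambda - v·u) with v·u = tr K = 0. Hence the eigenvalues of I - K are 1 (multiplicity 3) and 1 - (0) = 1, so det(I - K) = 1. (Direct check: I - K =
[[1, 0, 0, 0],
 [-2, 1, -1, -1],
 [-2, 0, 0, -1],
 [2, 0, 1, 2]]
has determinant 1.) The finite-dimensional Fredholm alternative says: either (I - K) is invertible, or ker(I - K) ≠ {0} and then range(I - K) = ker((I - K)^*)^⊥, with dim ker(I - K) = dim ker((I - K)^*). Since det(I - K) ≠ 0, 1 is not an eigenvalue of K and ker(I - K) = {0}, so we are in the first case: for every y there is a unique x = (I - K)^(-1) y. Explicitly, by the Sherman–Morrison formula, (I - u v^T)^(-1) = I + u v^T/(1 - v·u), i.e. (I - K)^(-1) = I + K.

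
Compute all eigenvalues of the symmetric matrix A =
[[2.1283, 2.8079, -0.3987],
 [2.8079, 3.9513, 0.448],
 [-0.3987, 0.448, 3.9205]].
sigma(A) ≈ {0, 4, 6}

A is real symmetric, so its spectrum consists of real eigenvalues. Expanding the characteristic polynomial of the displayed matrix gives
  det(λ I - A) = p(λ) = λ^3 + (-10)λ^2 + (24)λ + (0).
Solving p(λ) = 0 yields eigenvalues ≈ 0, 4, 6. (A is shown rounded to 4 decimals, so these recover the underlying integer eigenvalues to within that precision.)
Verification: the trace of A = 10 equals the sum of eigenvalues 10, and det(A) ≈ 0.0009 matches the eigenvalue product 0.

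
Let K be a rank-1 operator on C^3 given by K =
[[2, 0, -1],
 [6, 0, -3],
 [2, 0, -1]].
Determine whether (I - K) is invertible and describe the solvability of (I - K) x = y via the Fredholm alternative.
(I - K) is singular (det(I - K) = 0, i.e. 1 ∈ sigma(K)). (I - K) x = y is solvable iff y ⊥ ker((I - K)^*) = span{(2, 0, -1)}, i.e. iff 2y_1 - y_3 = 0. When solvable, the solutions are x = y + c·(1, 3, 1), c arbitrary (ker(I - K) = span{(1, 3, 1)}, dimension 1).

K has rank 1, so it is an outer product K = u v^T: every row of K is a multiple of one row vector. Reading off the entries, u = (1, 3, 1) and v = (2, 0, -1) (row i of K equals u_i·v^T). A rank-one matrix u v^T satisfies K u = u (v·u) and kills the (2)-dimensional subspace v^⊥, so its characteristic polynomial is lambda^2 (lambda - v·u) with v·u = tr K = 1. Hence the eigenvalues of I - K are 1 (multiplicity 2) and 1 - (1) = 0, so det(I - K) = 0. (Direct check: I - K =
[[-1, 0, 1],
 [-6, 1, 3],
 [-2, 0, 2]]
has determinant 0.) So 1 is an eigenvalue of K and (I - K) is not invertible. The finite-dimensional Fredholm alternative says: either (I - K) is invertible, or ker(I - K) ≠ {0} and then range(I - K) = ker((I - K)^*)^⊥, with dim ker(I - K) = dim ker((I - K)^*). We are in the second case, so we need both kernels. Kernel of I - K: (I - K) u = u - u (v·u) = u - u = 0, so ker(I - K) = span{u} = span{(1, 3, 1)} (it is exactly 1-dimensional because rank(I - K) = 2). Kernel of the adjoint: K is real, so (I - K)^* = I - K^T = I - v u^T, and (I - v u^T) v = v - v (u·v) = 0; hence ker((I - K)^*) = span{v} = span{(2, 0, -1)}. Therefore (I - K) x = y is solvable iff <y, v> = 0, i.e. iff 2y_1 - y_3 = 0. When this holds, K y = u (v·y) = 0, so (I - K) y = y and x = y is a particular solution; the full solution set is the line x = y + c·u = y + c·(1, 3, 1), c ∈ C.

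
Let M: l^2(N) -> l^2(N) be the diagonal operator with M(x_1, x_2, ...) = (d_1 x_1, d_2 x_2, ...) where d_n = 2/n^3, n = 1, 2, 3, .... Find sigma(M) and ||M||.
sigma(M) = {2/n^3 : n ≥ 1} ∪ {0}; ||M|| = 2

A bounded diagonal operator on l^2 with diagonal entries d_n has spectrum equal to the closure of {d_n : n ≥ 1}: every d_n is an eigenvalue (with eigenvector e_n), so {d_n} ⊂ sigma(M); the spectrum is closed, so its closure is too; and for lambda not in the closure, (M - lambda I) has bounded inverse (the diagonal entries 1/(d_n - lambda) are bounded). For our sequence d_n = 2/n^3, n = 1, 2, 3, ...:
  - {d_n} = {2/n^3 : n ≥ 1}; the only limit point is 0
  - closure = {2/n^3 : n ≥ 1} ∪ {0}
For the norm: a diagonal operator has ||M|| = sup_n |d_n|. Here d_n = 2/n^3 is positive and decreasing, so sup_n |d_n| = d_1 = 2. So ||M|| = 2.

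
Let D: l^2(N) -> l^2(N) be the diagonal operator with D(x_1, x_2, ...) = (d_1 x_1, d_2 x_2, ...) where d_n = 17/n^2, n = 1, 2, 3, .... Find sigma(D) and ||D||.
sigma(D) = {17/n^2 : n ≥ 1} ∪ {0}; ||D|| = 17

A bounded diagonal operator on l^2 with diagonal entries d_n has spectrum equal to the closure of {d_n : n ≥ 1}: every d_n is an eigenvalue (with eigenvector e_n), so {d_n} ⊂ sigma(D); the spectrum is closed, so its closure is too; and for lambda not in the closure, (D - lambda I) has bounded inverse (the diagonal entries 1/(d_n - lambda) are bounded). For our sequence d_n = 17/n^2, n = 1, 2, 3, ...:
  - {d_n} = {17/n^2 : n ≥ 1}; the only limit point is 0
  - closure = {17/n^2 : n ≥ 1} ∪ {0}
For the norm: a diagonal operator has ||D|| = sup_n |d_n|. Here d_n = 17/n^2 is positive and decreasing, so sup_n |d_n| = d_1 = 17. So ||D|| = 17.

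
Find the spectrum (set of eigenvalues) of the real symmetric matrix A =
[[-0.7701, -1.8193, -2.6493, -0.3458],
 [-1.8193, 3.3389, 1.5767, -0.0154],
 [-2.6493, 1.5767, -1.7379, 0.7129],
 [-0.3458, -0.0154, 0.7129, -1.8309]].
sigma(A) ≈ {-4, -2, 0, 5}

A is real symmetric, so its spectrum consists of real eigenvalues. Expanding the characteristic polynomial of the displayed matrix gives
  det(λ I - A) = p(λ) = λ^4 + (1)λ^3 + (-22)λ^2 + (-39.9989)λ + (0).
Solving p(λ) = 0 yields eigenvalues ≈ -4, -2, 0, 5. (A is shown rounded to 4 decimals, so these recover the underlying integer eigenvalues to within that precision.)
Verification: the trace of A = -1 equals the sum of eigenvalues -1, and det(A) ≈ 0.0000 matches the eigenvalue product 0.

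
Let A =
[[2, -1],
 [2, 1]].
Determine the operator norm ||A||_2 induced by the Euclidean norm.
||A||_2 = sqrt(8) ≈ 2.8284 (= sqrt(largest eigenvalue of A^T A))

||A||_2 = sigma_max(A) = sqrt(lambda_max(A^T A)). Form the symmetric matrix M = A^T A =
[[8, 0],
 [0, 2]].
Its characteristic polynomial (trace, determinant of M give the coefficients) is
  p(λ) = det(λ I - M) = λ^2 - 10λ + 16.
For λ^2 - 10λ + 16 the discriminant is 36. It is a perfect square (6^2), so the roots are rational: λ = (10 ± 6)/2 = 8, 2.
So the eigenvalues of A^T A are ≈ 2, 8 (all ≥ 0, as they must be for A^T A). The largest is λ_max = 8, hence ||A||_2 = sqrt(λ_max) = sqrt(8) ≈ 2.8284.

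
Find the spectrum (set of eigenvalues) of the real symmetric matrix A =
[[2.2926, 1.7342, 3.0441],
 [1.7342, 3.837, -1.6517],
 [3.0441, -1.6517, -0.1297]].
sigma(A) ≈ {-3, 4, 5}

A is real symmetric, so its spectrum consists of real eigenvalues. Expanding the characteristic polynomial of the displayed matrix gives
  det(λ I - A) = p(λ) = λ^3 + (-6)λ^2 + (-7)λ + (60).
Solving p(λ) = 0 yields eigenvalues ≈ -3, 4, 5. (A is shown rounded to 4 decimals, so these recover the underlying integer eigenvalues to within that precision.)
Verification: the trace of A = 6 equals the sum of eigenvalues 6, and det(A) ≈ -60.0000 matches the eigenvalue product -60.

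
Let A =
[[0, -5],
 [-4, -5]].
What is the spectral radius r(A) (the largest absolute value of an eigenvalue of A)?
r(A) = (5 + sqrt(105))/2 ≈ 7.6235

The eigenvalues of A are the roots of its characteristic polynomial. With M = A (coefficients from the trace and determinant):
  p(λ) = det(λ I - M) = λ^2 + 5λ - 20.
For λ^2 + 5λ - 20 the discriminant is 105. It is nonnegative but not a perfect square, so the roots are real and irrational: λ = (-5 ± sqrt(105))/2 ≈ 2.6235, -7.6235.
Thus the eigenvalues (to 4 decimals) are 2.6235 (modulus 2.6235); -7.6235 (modulus 7.6235). The spectral radius is the largest modulus: r(A) = (5 + sqrt(105))/2 ≈ 7.6235. (Cross-check: r(A) ≤ ||A||_2 ≈ 7.6973; equality holds whenever A is normal, though it can also hold for some non-normal A.)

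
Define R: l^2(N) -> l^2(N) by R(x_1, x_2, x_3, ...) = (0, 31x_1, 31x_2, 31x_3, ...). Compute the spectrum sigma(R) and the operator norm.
sigma(R) = closed disk {z in C : |z| ≤ 31}; ||R|| = 31

Note R = 31·U where U is the unit right shift (U x)_k = x_{k-1} (with x_0 := 0); so ||R|| = 31||U|| and sigma(R) = 31·sigma(U). ||R x||^2 = sum_{k≥1} |31x_k|^2 = 961||x||^2, so ||R|| = 31 and sigma(R) ⊂ {|z| ≤ 31}. For any |lambda| < 31, the equation (R - lambda I) x = 0 forces x_1 = 0, then 31x_k = lambda x_{k+1} ⇒ x = 0, so R has no eigenvalues. But (R - lambda I) is not surjective for |lambda| < 31: solving (R - lambda I) x = e_1 would require x_n proportional to (lambda/31)^(-n), which is not in l^2. So every |lambda| < 31 lies in the residual spectrum. The boundary |lambda| = 31 is in the approximate point spectrum (the spectrum is closed). Hence sigma(R) is the closed disk of radius 31.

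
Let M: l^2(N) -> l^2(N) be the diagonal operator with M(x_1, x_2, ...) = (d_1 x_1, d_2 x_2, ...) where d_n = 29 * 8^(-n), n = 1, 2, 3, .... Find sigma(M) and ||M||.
sigma(M) = {29 * 8^(-n) : n ≥ 1} ∪ {0}; ||M|| = 29/8

A bounded diagonal operator on l^2 with diagonal entries d_n has spectrum equal to the closure of {d_n : n ≥ 1}: every d_n is an eigenvalue (with eigenvector e_n), so {d_n} ⊂ sigma(M); the spectrum is closed, so its closure is too; and for lambda not in the closure, (M - lambda I) has bounded inverse (the diagonal entries 1/(d_n - lambda) are bounded). For our sequence d_n = 29 * 8^(-n), n = 1, 2, 3, ...:
  - {d_n} = {29 * 8^(-n) : n ≥ 1}; the only limit point is 0
  - closure = {29 * 8^(-n) : n ≥ 1} ∪ {0}
For the norm: a diagonal operator has ||M|| = sup_n |d_n|. Here d_n = 29 * 8^(-n) is positive and decreasing, so sup_n |d_n| = d_1 = 29/8. So ||M|| = 29/8.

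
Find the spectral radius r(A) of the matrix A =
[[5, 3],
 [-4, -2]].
r(A) = 2

The eigenvalues of A are the roots of its characteristic polynomial. With M = A (coefficients from the trace and determinant):
  p(λ) = det(λ I - M) = λ^2 - 3λ + 2.
For λ^2 - 3λ + 2 the discriminant is 1. It is a perfect square (1^2), so the roots are rational: λ = (3 ± 1)/2 = 2, 1.
Thus the eigenvalues (to 4 decimals) are 2 (modulus 2); 1 (modulus 1). The spectral radius is the largest modulus: r(A) = 2. (Cross-check: r(A) ≤ ||A||_2 ≈ 7.3434; equality holds whenever A is normal, though it can also hold for some non-normal A.)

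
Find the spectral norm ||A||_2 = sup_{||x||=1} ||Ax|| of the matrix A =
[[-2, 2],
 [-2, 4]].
||A||_2 = sqrt((28 + sqrt(720))/2) ≈ 5.2361 (= sqrt(largest eigenvalue of A^T A))

||A||_2 = sigma_max(A) = sqrt(lambda_max(A^T A)). Form the symmetric matrix M = A^T A =
[[8, -12],
 [-12, 20]].
Its characteristic polynomial (trace, determinant of M give the coefficients) is
  p(λ) = det(λ I - M) = λ^2 - 28λ + 16.
For λ^2 - 28λ + 16 the discriminant is 720. It is nonnegative but not a perfect square, so the roots are real and irrational: λ = (28 ± sqrt(720))/2 ≈ 27.4164, 0.5836.
So the eigenvalues of A^T A are ≈ 0.5836, 27.4164 (all ≥ 0, as they must be for A^T A). The largest is λ_max = (28 + sqrt(720))/2 ≈ 27.4164, hence ||A||_2 = sqrt(λ_max) = sqrt((28 + sqrt(720))/2) ≈ 5.2361.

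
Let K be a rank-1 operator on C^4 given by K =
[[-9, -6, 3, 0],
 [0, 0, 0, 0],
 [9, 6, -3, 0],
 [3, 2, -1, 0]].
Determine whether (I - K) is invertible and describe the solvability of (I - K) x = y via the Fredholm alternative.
(I - K) is invertible (det(I - K) = 13 ≠ 0), so for every y in C^4 the equation (I - K) x = y has a unique solution.

K has rank 1, so it is an outer product K = u v^T: every row of K is a multiple of one row vector. Reading off the entries, u = (3, 0, -3, -1) and v = (-3, -2, 1, 0) (row i of K equals u_i·v^T). A rank-one matrix u v^T satisfies K u = u (v·u) and kills the (3)-dimensional subspace v^⊥, so its characteristic polynomial is lambda^3 (lambda - v·u) with v·u = tr K = -12. Hence the eigenvalues of I - K are 1 (multiplicity 3) and 1 - (-12) = 13, so det(I - K) = 13. (Direct check: I - K =
[[10, 6, -3, 0],
 [0, 1, 0, 0],
 [-9, -6, 4, 0],
 [-3, -2, 1, 1]]
has determinant 13.) The finite-dimensional Fredholm alternative says: either (I - K) is invertible, or ker(I - K) ≠ {0} and then range(I - K) = ker((I - K)^*)^⊥, with dim ker(I - K) = dim ker((I - K)^*). Since det(I - K) ≠ 0, 1 is not an eigenvalue of K and ker(I - K) = {0}, so we are in the first case: for every y there is a unique x = (I - K)^(-1) y. Explicitly, by the Sherman–Morrison formula, (I - u v^T)^(-1) = I + u v^T/(1 - v·u), i.e. (I - K)^(-1) = I + K/(13).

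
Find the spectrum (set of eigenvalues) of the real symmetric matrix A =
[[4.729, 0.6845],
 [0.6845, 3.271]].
sigma(A) ≈ {3, 5}

A is real symmetric, so its spectrum consists of real eigenvalues. Expanding the characteristic polynomial of the displayed matrix gives
  det(λ I - A) = p(λ) = λ^2 + (-8)λ + (15).
Solving p(λ) = 0 yields eigenvalues ≈ 3, 5. (A is shown rounded to 4 decimals, so these recover the underlying integer eigenvalues to within that precision.)
Verification: the trace of A = 8 equals the sum of eigenvalues 8, and det(A) ≈ 15.0000 matches the eigenvalue product 15.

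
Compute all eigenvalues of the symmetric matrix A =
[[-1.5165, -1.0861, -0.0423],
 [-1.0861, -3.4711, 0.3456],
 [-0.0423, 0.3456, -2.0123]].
sigma(A) ≈ {-4, -2, -1}

A is real symmetric, so its spectrum consists of real eigenvalues. Expanding the characteristic polynomial of the displayed matrix gives
  det(λ I - A) = p(λ) = λ^3 + (7)λ^2 + (14)λ + (8).
Solving p(λ) = 0 yields eigenvalues ≈ -4, -2, -1. (A is shown rounded to 4 decimals, so these recover the underlying integer eigenvalues to within that precision.)
Verification: the trace of A = -7 equals the sum of eigenvalues -7, and det(A) ≈ -7.9998 matches the eigenvalue product -8.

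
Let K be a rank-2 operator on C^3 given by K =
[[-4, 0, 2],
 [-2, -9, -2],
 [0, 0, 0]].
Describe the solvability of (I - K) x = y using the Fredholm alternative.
(I - K) is invertible (det(I - K) = 50 ≠ 0), so for every y in C^3 the equation (I - K) x = y has a unique solution.

K has rank 2 and factors as K = U V^T = u1 v1^T + u2 v2^T with u1 = (0, 3, 0), v1 = (-2, -3, 0), u2 = (2, -2, 0), v2 = (-2, 0, 1) (multiplying out reproduces the displayed K). The nonzero eigenvalues of U V^T coincide with those of the 2 x 2 matrix G = V^T U = [[v1·u1, v1·u2], [v2·u1, v2·u2]] = [[-9, 2], [0, -4]], and by the Sylvester determinant identity det(I_3 - U V^T) = det(I_2 - V^T U) = det([[10, -2], [0, 5]]) = (10)(5) - (-2)(0) = 50. (Direct check: I - K =
[[5, 0, -2],
 [2, 10, 2],
 [0, 0, 1]]
has determinant 50.) The finite-dimensional Fredholm alternative says: either (I - K) is invertible, or ker(I - K) ≠ {0} and then range(I - K) = ker((I - K)^*)^⊥, with dim ker(I - K) = dim ker((I - K)^*). Since det(I - K) ≠ 0, 1 is not an eigenvalue of K and ker(I - K) = {0}, so we are in the first case: for every y there is a unique x = (I - K)^(-1) y. (Explicitly, by the Woodbury identity, (I - U V^T)^(-1) = I + U (I_2 - G)^(-1) V^T.)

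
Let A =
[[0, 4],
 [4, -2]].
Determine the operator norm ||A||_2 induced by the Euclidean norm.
||A||_2 = sqrt((36 + sqrt(272))/2) ≈ 5.1231 (= sqrt(largest eigenvalue of A^T A))

||A||_2 = sigma_max(A) = sqrt(lambda_max(A^T A)). Form the symmetric matrix M = A^T A =
[[16, -8],
 [-8, 20]].
Its characteristic polynomial (trace, determinant of M give the coefficients) is
  p(λ) = det(λ I - M) = λ^2 - 36λ + 256.
For λ^2 - 36λ + 256 the discriminant is 272. It is nonnegative but not a perfect square, so the roots are real and irrational: λ = (36 ± sqrt(272))/2 ≈ 26.2462, 9.7538.
So the eigenvalues of A^T A are ≈ 9.7538, 26.2462 (all ≥ 0, as they must be for A^T A). The largest is λ_max = (36 + sqrt(272))/2 ≈ 26.2462, hence ||A||_2 = sqrt(λ_max) = sqrt((36 + sqrt(272))/2) ≈ 5.1231.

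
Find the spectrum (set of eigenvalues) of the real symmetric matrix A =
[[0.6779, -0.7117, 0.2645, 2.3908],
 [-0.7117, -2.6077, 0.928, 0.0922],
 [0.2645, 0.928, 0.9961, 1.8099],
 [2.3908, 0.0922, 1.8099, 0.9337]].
sigma(A) ≈ {-3, -2, 1, 4}

A is real symmetric, so its spectrum consists of real eigenvalues. Expanding the characteristic polynomial of the displayed matrix gives
  det(λ I - A) = p(λ) = λ^4 + (0)λ^3 + (-15)λ^2 + (-10)λ + (23.997).
Solving p(λ) = 0 yields eigenvalues ≈ -3, -2, 1, 4. (A is shown rounded to 4 decimals, so these recover the underlying integer eigenvalues to within that precision.)
Verification: the trace of A = 0 equals the sum of eigenvalues 0, and det(A) ≈ 23.9970 matches the eigenvalue product 24.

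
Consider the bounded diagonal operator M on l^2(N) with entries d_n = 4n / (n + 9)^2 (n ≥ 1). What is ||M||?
||M|| = 1/9 (attained at n = 9)

For M diagonal, ||M|| = sup_n |d_n|. Treat f(x) = 4x / (x + 9)^2 for real x > 0. By the quotient rule, f'(x) = 4(9 - x)/(x + 9)^3, which is positive for x < 9 and negative for x > 9. So f has a unique maximum at x = 9, and since 9 is a positive integer, the supremum over n ≥ 1 is attained at n = 9: d_9 = 4·9/(9 + 9)^2 = 4·9/324 = 1/9. Hence ||M|| = 1/9.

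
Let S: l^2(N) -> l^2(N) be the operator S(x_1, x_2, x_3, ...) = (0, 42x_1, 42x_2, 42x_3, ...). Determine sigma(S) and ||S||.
sigma(S) = closed disk {z in C : |z| ≤ 42}; ||S|| = 42

Note S = 42·U where U is the unit right shift (U x)_k = x_{k-1} (with x_0 := 0); so ||S|| = 42||U|| and sigma(S) = 42·sigma(U). ||S x||^2 = sum_{k≥1} |42x_k|^2 = 1764||x||^2, so ||S|| = 42 and sigma(S) ⊂ {|z| ≤ 42}. For any |lambda| < 42, the equation (S - lambda I) x = 0 forces x_1 = 0, then 42x_k = lambda x_{k+1} ⇒ x = 0, so S has no eigenvalues. But (S - lambda I) is not surjective for |lambda| < 42: solving (S - lambda I) x = e_1 would require x_n proportional to (lambda/42)^(-n), which is not in l^2. So every |lambda| < 42 lies in the residual spectrum. The boundary |lambda| = 42 is in the approximate point spectrum (the spectrum is closed). Hence sigma(S) is the closed disk of radius 42.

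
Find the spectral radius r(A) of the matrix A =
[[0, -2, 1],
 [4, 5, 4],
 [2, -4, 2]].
r(A) ≈ 6.112

The eigenvalues of A are the roots of its characteristic polynomial. With M = A (coefficients from the trace, the sum of principal 2x2 minors, and det A):
  p(λ) = det(λ I - M) = λ^3 - 7λ^2 + 32λ + 26.
No integer candidate from the rational root theorem (±divisors of 26) is a root, so the roots are irrational. The cubic discriminant is Δ = -168308 < 0, so there is one real root and a complex-conjugate pair. p(-1) = -14 and p(0) = 26 have opposite signs, so a root lies in (-1, 0); Newton's method refines it to λ ≈ -0.696. Dividing out (λ - (-0.696)) leaves approximately λ^2 - 7.696λ + 37.3564. For λ^2 - 7.696λ + 37.3564 the discriminant is -90.1972. It is negative, so the remaining roots are the complex-conjugate pair λ ≈ 3.848 ± 4.7486i. Their product equals the constant term, so |λ|^2 ≈ 37.3564 and |λ| ≈ 6.112.
Thus the eigenvalues (to 4 decimals) are -0.696 (modulus 0.696); 3.848 ± 4.7486i (modulus 6.112). The spectral radius is the largest modulus: r(A) ≈ 6.112. (Cross-check: r(A) ≤ ||A||_2 ≈ 7.6471; equality holds whenever A is normal, though it can also hold for some non-normal A.)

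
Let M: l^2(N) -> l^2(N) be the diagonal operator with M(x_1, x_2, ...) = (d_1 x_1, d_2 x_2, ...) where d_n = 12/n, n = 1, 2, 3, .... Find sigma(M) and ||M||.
sigma(M) = {12/n : n ≥ 1} ∪ {0}; ||M|| = 12

A bounded diagonal operator on l^2 with diagonal entries d_n has spectrum equal to the closure of {d_n : n ≥ 1}: every d_n is an eigenvalue (with eigenvector e_n), so {d_n} ⊂ sigma(M); the spectrum is closed, so its closure is too; and for lambda not in the closure, (M - lambda I) has bounded inverse (the diagonal entries 1/(d_n - lambda) are bounded). For our sequence d_n = 12/n, n = 1, 2, 3, ...:
  - {d_n} = {12/n : n ≥ 1}; the only limit point is 0
  - closure = {12/n : n ≥ 1} ∪ {0}
For the norm: a diagonal operator has ||M|| = sup_n |d_n|. Here d_n = 12/n is positive and decreasing, so sup_n |d_n| = d_1 = 12. So ||M|| = 12.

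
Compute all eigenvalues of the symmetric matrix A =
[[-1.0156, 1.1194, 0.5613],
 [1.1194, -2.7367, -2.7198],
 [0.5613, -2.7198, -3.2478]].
sigma(A) ≈ {-6, -1, 0}

A is real symmetric, so its spectrum consists of real eigenvalues. Expanding the characteristic polynomial of the displayed matrix gives
  det(λ I - A) = p(λ) = λ^3 + (7)λ^2 + (6)λ + (0).
Solving p(λ) = 0 yields eigenvalues ≈ -6, -1, 0. (A is shown rounded to 4 decimals, so these recover the underlying integer eigenvalues to within that precision.)
Verification: the trace of A = -7 equals the sum of eigenvalues -7, and det(A) ≈ -0.0001 matches the eigenvalue product 0.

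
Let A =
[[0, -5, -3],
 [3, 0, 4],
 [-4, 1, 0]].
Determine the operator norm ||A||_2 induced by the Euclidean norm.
||A||_2 ≈ 6.5343 (= sqrt(largest eigenvalue of A^T A))

||A||_2 = sigma_max(A) = sqrt(lambda_max(A^T A)). Form the symmetric matrix M = A^T A =
[[25, -4, 12],
 [-4, 26, 15],
 [12, 15, 25]].
Its characteristic polynomial (trace, sum of principal 2x2 minors, determinant of M give the coefficients) is
  p(λ) = det(λ I - M) = λ^3 - 76λ^2 + 1540λ - 5041.
No integer candidate from the rational root theorem (±divisors of 5041) is a root, so the roots are irrational. The cubic discriminant is Δ = 171653669 > 0, so there are three distinct real roots. p(4) = -33 and p(5) = 884 have opposite signs, so a root lies in (4, 5); Newton's method refines it to λ ≈ 4.0337. p(29) = 92 and p(30) = -241 have opposite signs, so a root lies in (29, 30); Newton's method refines it to λ ≈ 29.269. p(42) = -337 and p(43) = 162 have opposite signs, so a root lies in (42, 43); Newton's method refines it to λ ≈ 42.6972. Check (Vieta): the three roots sum to 76, matching tr M = 76.
So the eigenvalues of A^T A are ≈ 4.0337, 29.269, 42.6972 (all ≥ 0, as they must be for A^T A). The largest is λ_max ≈ 42.6972, hence ||A||_2 = sqrt(λ_max) ≈ 6.5343.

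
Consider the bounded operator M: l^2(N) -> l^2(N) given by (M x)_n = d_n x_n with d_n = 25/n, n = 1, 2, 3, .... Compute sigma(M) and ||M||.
sigma(M) = {25/n : n ≥ 1} ∪ {0}; ||M|| = 25

A bounded diagonal operator on l^2 with diagonal entries d_n has spectrum equal to the closure of {d_n : n ≥ 1}: every d_n is an eigenvalue (with eigenvector e_n), so {d_n} ⊂ sigma(M); the spectrum is closed, so its closure is too; and for lambda not in the closure, (M - lambda I) has bounded inverse (the diagonal entries 1/(d_n - lambda) are bounded). For our sequence d_n = 25/n, n = 1, 2, 3, ...:
  - {d_n} = {25/n : n ≥ 1}; the only limit point is 0
  - closure = {25/n : n ≥ 1} ∪ {0}
For the norm: a diagonal operator has ||M|| = sup_n |d_n|. Here d_n = 25/n is positive and decreasing, so sup_n |d_n| = d_1 = 25. So ||M|| = 25.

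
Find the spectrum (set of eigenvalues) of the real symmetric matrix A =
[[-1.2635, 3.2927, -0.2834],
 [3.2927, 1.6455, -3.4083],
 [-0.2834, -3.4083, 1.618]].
sigma(A) ≈ {-4, 0, 6}

A is real symmetric, so its spectrum consists of real eigenvalues. Expanding the characteristic polynomial of the displayed matrix gives
  det(λ I - A) = p(λ) = λ^3 + (-2)λ^2 + (-24)λ + (0).
Solving p(λ) = 0 yields eigenvalues ≈ -4, 0, 6. (A is shown rounded to 4 decimals, so these recover the underlying integer eigenvalues to within that precision.)
Verification: the trace of A = 2 equals the sum of eigenvalues 2, and det(A) ≈ 0.0001 matches the eigenvalue product 0.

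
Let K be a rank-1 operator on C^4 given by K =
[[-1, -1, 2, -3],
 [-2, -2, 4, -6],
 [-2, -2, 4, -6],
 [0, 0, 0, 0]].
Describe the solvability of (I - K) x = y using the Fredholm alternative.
(I - K) is singular (det(I - K) = 0, i.e. 1 ∈ sigma(K)). (I - K) x = y is solvable iff y ⊥ ker((I - K)^*) = span{(-1, -1, 2, -3)}, i.e. iff -y_1 - y_2 + 2y_3 - 3y_4 = 0. When solvable, the solutions are x = y + c·(1, 2, 2, 0), c arbitrary (ker(I - K) = span{(1, 2, 2, 0)}, dimension 1).

K has rank 1, so it is an outer product K = u v^T: every row of K is a multiple of one row vector. Reading off the entries, u = (1, 2, 2, 0) and v = (-1, -1, 2, -3) (row i of K equals u_i·v^T). A rank-one matrix u v^T satisfies K u = u (v·u) and kills the (3)-dimensional subspace v^⊥, so its characteristic polynomial is lambda^3 (lambda - v·u) with v·u = tr K = 1. Hence the eigenvalues of I - K are 1 (multiplicity 3) and 1 - (1) = 0, so det(I - K) = 0. (Direct check: I - K =
[[2, 1, -2, 3],
 [2, 3, -4, 6],
 [2, 2, -3, 6],
 [0, 0, 0, 1]]
has determinant 0.) So 1 is an eigenvalue of K and (I - K) is not invertible. The finite-dimensional Fredholm alternative says: either (I - K) is invertible, or ker(I - K) ≠ {0} and then range(I - K) = ker((I - K)^*)^⊥, with dim ker(I - K) = dim ker((I - K)^*). We are in the second case, so we need both kernels. Kernel of I - K: (I - K) u = u - u (v·u) = u - u = 0, so ker(I - K) = span{u} = span{(1, 2, 2, 0)} (it is exactly 1-dimensional because rank(I - K) = 3). Kernel of the adjoint: K is real, so (I - K)^* = I - K^T = I - v u^T, and (I - v u^T) v = v - v (u·v) = 0; hence ker((I - K)^*) = span{v} = span{(-1, -1, 2, -3)}. Therefore (I - K) x = y is solvable iff <y, v> = 0, i.e. iff -y_1 - y_2 + 2y_3 - 3y_4 = 0. When this holds, K y = u (v·y) = 0, so (I - K) y = y and x = y is a particular solution; the full solution set is the line x = y + c·u = y + c·(1, 2, 2, 0), c ∈ C.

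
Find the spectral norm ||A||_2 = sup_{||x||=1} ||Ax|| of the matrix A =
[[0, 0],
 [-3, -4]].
||A||_2 = 5 (= sqrt(largest eigenvalue of A^T A))

||A||_2 = sigma_max(A) = sqrt(lambda_max(A^T A)). Form the symmetric matrix M = A^T A =
[[9, 12],
 [12, 16]].
Its characteristic polynomial (trace, determinant of M give the coefficients) is
  p(λ) = det(λ I - M) = λ^2 - 25λ.
For λ^2 - 25λ the discriminant is 625. It is a perfect square (25^2), so the roots are rational: λ = (25 ± 25)/2 = 25, 0.
So the eigenvalues of A^T A are ≈ 0, 25 (all ≥ 0, as they must be for A^T A). The largest is λ_max = 25, hence ||A||_2 = sqrt(λ_max) = 5.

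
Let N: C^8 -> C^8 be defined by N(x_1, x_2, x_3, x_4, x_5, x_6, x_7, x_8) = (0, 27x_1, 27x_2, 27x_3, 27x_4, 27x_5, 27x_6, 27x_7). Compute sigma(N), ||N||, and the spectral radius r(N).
sigma(N) = {0}; ||N|| = 27; r(N) = 0. (N is nilpotent with N^8 = 0.)

On C^8, N is a strictly lower-triangular matrix with 27 on the subdiagonal and zeros elsewhere, so its characteristic polynomial is lambda^8 and every eigenvalue is 0: sigma(N) = {0}. For the operator norm, N e_i = 27e_{i+1} for i = 1, ..., 7 and N e_8 = 0, so the singular values of N are 27 (with multiplicity 7) and 0; hence ||N|| = 27. The spectral radius r(N) = max|lambda| = 0. Note ||N|| > r(N) — characteristic of non-normal nilpotent operators. Indeed N^8 = 0.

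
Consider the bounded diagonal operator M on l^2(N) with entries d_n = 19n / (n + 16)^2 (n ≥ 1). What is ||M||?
||M|| = 19/64 (attained at n = 16)

For M diagonal, ||M|| = sup_n |d_n|. Treat f(x) = 19x / (x + 16)^2 for real x > 0. By the quotient rule, f'(x) = 19(16 - x)/(x + 16)^3, which is positive for x < 16 and negative for x > 16. So f has a unique maximum at x = 16, and since 16 is a positive integer, the supremum over n ≥ 1 is attained at n = 16: d_16 = 19·16/(16 + 16)^2 = 19·16/1024 = 19/64. Hence ||M|| = 19/64.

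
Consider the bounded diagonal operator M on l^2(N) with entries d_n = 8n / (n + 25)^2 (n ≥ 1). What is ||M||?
||M|| = 2/25 (attained at n = 25)

For M diagonal, ||M|| = sup_n |d_n|. Treat f(x) = 8x / (x + 25)^2 for real x > 0. By the quotient rule, f'(x) = 8(25 - x)/(x + 25)^3, which is positive for x < 25 and negative for x > 25. So f has a unique maximum at x = 25, and since 25 is a positive integer, the supremum over n ≥ 1 is attained at n = 25: d_25 = 8·25/(25 + 25)^2 = 8·25/2500 = 2/25. Hence ||M|| = 2/25.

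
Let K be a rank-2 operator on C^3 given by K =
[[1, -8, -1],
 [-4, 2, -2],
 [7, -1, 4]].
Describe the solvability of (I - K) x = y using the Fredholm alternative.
(I - K) is invertible (det(I - K) = -19 ≠ 0), so for every y in C^3 the equation (I - K) x = y has a unique solution.

K has rank 2 and factors as K = U V^T = u1 v1^T + u2 v2^T with u1 = (3, 0, -1), v1 = (-1, -2, -1), u2 = (-2, 2, -3), v2 = (-2, 1, -1) (multiplying out reproduces the displayed K). The nonzero eigenvalues of U V^T coincide with those of the 2 x 2 matrix G = V^T U = [[v1·u1, v1·u2], [v2·u1, v2·u2]] = [[-2, 1], [-5, 9]], and by the Sylvester determinant identity det(I_3 - U V^T) = det(I_2 - V^T U) = det([[3, -1], [5, -8]]) = (3)(-8) - (-1)(5) = -19. (Direct check: I - K =
[[0, 8, 1],
 [4, -1, 2],
 [-7, 1, -3]]
has determinant -19.) The finite-dimensional Fredholm alternative says: either (I - K) is invertible, or ker(I - K) ≠ {0} and then range(I - K) = ker((I - K)^*)^⊥, with dim ker(I - K) = dim ker((I - K)^*). Since det(I - K) ≠ 0, 1 is not an eigenvalue of K and ker(I - K) = {0}, so we are in the first case: for every y there is a unique x = (I - K)^(-1) y. (Explicitly, by the Woodbury identity, (I - U V^T)^(-1) = I + U (I_2 - G)^(-1) V^T.)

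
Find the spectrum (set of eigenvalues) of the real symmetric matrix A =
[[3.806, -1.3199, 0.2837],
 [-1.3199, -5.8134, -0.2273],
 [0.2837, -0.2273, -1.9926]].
sigma(A) ≈ {-6, -2, 4}

A is real symmetric, so its spectrum consists of real eigenvalues. Expanding the characteristic polynomial of the displayed matrix gives
  det(λ I - A) = p(λ) = λ^3 + (4)λ^2 + (-20)λ + (-48).
Solving p(λ) = 0 yields eigenvalues ≈ -6, -2, 4. (A is shown rounded to 4 decimals, so these recover the underlying integer eigenvalues to within that precision.)
Verification: the trace of A = -4 equals the sum of eigenvalues -4, and det(A) ≈ 48.0007 matches the eigenvalue product 48.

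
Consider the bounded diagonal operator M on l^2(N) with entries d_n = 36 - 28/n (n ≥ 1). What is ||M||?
||M|| = 36

For a diagonal operator on l^2 with entries d_n, ||M|| = sup_n |d_n|. Here d_1 = 8, d_2 = 22, ..., and d_n = 36 - 28/n increases monotonically toward 36. All terms lie in [8, 36), so |d_n| = d_n and the supremum is the limit 36, which is not attained by any individual d_n. Hence ||M|| = 36.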